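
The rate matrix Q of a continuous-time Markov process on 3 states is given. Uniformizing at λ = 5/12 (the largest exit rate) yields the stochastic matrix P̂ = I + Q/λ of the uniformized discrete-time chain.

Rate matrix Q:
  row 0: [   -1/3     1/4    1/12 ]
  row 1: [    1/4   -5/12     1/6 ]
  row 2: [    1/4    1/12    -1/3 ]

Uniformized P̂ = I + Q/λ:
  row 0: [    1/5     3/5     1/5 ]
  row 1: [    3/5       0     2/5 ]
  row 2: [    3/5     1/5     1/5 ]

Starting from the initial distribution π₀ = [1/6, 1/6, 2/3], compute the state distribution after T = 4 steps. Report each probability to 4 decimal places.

t=0: π = [0.1667, 0.1667, 0.6667]
t=1: π = [0.5333, 0.2333, 0.2333]
t=2: π = [0.3867, 0.3667, 0.2467]
t=3: π = [0.4453, 0.2813, 0.2733]
t=4: π = [0.4219, 0.3219, 0.2563]

π = [0.4219, 0.3219, 0.2563]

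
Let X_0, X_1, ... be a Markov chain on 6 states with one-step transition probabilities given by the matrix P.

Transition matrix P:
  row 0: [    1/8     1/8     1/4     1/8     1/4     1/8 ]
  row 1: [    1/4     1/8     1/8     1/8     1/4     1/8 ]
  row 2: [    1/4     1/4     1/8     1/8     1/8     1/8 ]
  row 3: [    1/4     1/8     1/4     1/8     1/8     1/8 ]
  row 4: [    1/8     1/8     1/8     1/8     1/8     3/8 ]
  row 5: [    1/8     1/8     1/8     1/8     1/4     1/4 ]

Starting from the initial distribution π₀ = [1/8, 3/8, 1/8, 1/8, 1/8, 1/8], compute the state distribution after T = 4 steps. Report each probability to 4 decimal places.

π = [0.1792, 0.1454, 0.1631, 0.1250, 0.1903, 0.1971]

t=0: π = [0.1250, 0.3750, 0.1250, 0.1250, 0.1250, 0.1250]
t=1: π = [0.2031, 0.1406, 0.1563, 0.1250, 0.2031, 0.1719]
t=2: π = [0.1777, 0.1445, 0.1660, 0.1250, 0.1895, 0.1973]
t=3: π = [0.1794, 0.1458, 0.1628, 0.1250, 0.1899, 0.1970]
t=4: π = [0.1792, 0.1454, 0.1631, 0.1250, 0.1903, 0.1971]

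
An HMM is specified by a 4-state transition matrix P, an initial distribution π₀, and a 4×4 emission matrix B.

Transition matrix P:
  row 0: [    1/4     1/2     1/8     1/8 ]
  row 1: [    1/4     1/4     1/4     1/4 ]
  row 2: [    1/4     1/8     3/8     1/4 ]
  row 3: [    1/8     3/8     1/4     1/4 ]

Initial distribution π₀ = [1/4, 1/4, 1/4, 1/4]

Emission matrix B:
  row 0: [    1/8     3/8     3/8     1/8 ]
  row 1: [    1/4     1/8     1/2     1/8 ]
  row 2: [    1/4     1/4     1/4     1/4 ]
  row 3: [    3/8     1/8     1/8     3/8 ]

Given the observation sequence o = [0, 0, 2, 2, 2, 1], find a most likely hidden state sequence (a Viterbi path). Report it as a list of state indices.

path = [3, 3, 1, 0, 1, 0]

t=0: δ = [3.125e-02, 6.250e-02, 6.250e-02, 9.375e-02]  (obs o_0=0)
t=1: δ = [1.953e-03, 8.789e-03, 5.859e-03, 8.789e-03]  ψ = [1, 3, 2, 3]  (obs o_1=0)
t=2: δ = [8.240e-04, 1.648e-03, 5.493e-04, 2.747e-04]  ψ = [1, 3, 1, 1]  (obs o_2=2)
t=3: δ = [1.545e-04, 2.060e-04, 1.030e-04, 5.150e-05]  ψ = [1, 0, 1, 1]  (obs o_3=2)
t=4: δ = [1.931e-05, 3.862e-05, 1.287e-05, 6.437e-06]  ψ = [1, 0, 1, 1]  (obs o_4=2)
t=5: δ = [3.621e-06, 1.207e-06, 2.414e-06, 1.207e-06]  ψ = [1, 0, 1, 1]  (obs o_5=1)
backtrack: best end state = 0; path = [3, 3, 1, 0, 1, 0]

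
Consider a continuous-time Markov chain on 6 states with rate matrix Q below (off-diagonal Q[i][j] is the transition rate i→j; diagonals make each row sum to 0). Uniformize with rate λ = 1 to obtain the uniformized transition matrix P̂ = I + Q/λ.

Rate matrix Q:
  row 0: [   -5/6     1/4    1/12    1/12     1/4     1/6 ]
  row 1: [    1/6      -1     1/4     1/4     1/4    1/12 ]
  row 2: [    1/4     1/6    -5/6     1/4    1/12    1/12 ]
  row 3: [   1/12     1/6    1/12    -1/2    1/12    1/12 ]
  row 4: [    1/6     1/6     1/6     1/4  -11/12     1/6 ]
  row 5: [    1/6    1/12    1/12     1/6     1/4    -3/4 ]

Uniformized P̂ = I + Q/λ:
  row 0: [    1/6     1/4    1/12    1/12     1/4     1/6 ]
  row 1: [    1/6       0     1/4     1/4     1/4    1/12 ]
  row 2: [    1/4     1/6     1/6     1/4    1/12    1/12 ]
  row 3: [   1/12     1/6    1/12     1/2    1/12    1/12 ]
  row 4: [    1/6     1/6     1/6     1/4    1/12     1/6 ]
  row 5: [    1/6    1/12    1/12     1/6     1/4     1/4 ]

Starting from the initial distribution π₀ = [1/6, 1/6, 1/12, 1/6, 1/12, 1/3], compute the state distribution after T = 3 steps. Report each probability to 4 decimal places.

t=0: π = [0.1667, 0.1667, 0.0833, 0.1667, 0.0833, 0.3333]
t=1: π = [0.1597, 0.1250, 0.1250, 0.2361, 0.1944, 0.1597]
t=2: π = [0.1574, 0.1458, 0.1308, 0.2691, 0.1574, 0.1395]
t=3: π = [0.1551, 0.1439, 0.1317, 0.2794, 0.1571, 0.1328]

π = [0.1551, 0.1439, 0.1317, 0.2794, 0.1571, 0.1328]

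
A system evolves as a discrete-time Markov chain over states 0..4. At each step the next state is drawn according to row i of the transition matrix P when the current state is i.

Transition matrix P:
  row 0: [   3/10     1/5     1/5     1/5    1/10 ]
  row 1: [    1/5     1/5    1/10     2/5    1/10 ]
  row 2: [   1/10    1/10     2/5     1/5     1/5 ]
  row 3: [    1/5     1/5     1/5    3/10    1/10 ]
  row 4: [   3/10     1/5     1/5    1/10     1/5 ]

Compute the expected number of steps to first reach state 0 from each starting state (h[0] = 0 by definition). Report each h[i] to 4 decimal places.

First-step conditioning: h[0] = 0; for i ≠ 0, h[i] = 1 + Σ_k P[i][k]·h[k].
  h[1] = 1 + 1/5·h[1] + 1/10·h[2] + 2/5·h[3] + 1/10·h[4]
  h[2] = 1 + 1/10·h[1] + 2/5·h[2] + 1/5·h[3] + 1/5·h[4]
  h[3] = 1 + 1/5·h[1] + 1/5·h[2] + 3/10·h[3] + 1/10·h[4]
  h[4] = 1 + 1/5·h[1] + 1/5·h[2] + 1/10·h[3] + 1/5·h[4]
Solving the 4×4 linear system over states ≠ 0 gives exactly h = [0, 7030/1357, 7910/1357, 7110/1357, 6320/1357] (h[0] = 0 is the target).

h = [0.0000, 5.1805, 5.8290, 5.2395, 4.6573]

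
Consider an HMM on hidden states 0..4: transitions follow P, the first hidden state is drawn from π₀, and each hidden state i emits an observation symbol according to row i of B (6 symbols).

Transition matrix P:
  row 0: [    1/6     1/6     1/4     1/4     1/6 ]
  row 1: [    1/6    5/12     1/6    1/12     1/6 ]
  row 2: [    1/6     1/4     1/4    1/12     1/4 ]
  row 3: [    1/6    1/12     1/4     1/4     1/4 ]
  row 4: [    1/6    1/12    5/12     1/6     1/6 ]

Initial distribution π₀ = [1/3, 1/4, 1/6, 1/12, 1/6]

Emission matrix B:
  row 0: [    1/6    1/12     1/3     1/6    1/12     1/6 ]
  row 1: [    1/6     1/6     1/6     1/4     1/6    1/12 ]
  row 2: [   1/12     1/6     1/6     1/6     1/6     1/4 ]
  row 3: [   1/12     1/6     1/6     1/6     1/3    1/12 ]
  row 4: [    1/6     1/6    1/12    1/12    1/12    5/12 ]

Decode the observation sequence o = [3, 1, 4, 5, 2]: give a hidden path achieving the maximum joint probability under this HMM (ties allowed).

path = [1, 1, 1, 4, 2]

t=0: δ = [5.556e-02, 6.250e-02, 2.778e-02, 1.389e-02, 1.389e-02]  (obs o_0=3)
t=1: δ = [8.681e-04, 4.340e-03, 2.315e-03, 2.315e-03, 1.736e-03]  ψ = [1, 1, 0, 0, 1]  (obs o_1=1)
t=2: δ = [6.028e-05, 3.014e-04, 1.206e-04, 1.929e-04, 6.028e-05]  ψ = [1, 1, 1, 3, 1]  (obs o_2=4)
t=3: δ = [8.372e-06, 1.047e-05, 1.256e-05, 4.019e-06, 2.093e-05]  ψ = [1, 1, 1, 3, 1]  (obs o_3=5)
t=4: δ = [1.163e-06, 7.268e-07, 1.454e-06, 5.814e-07, 2.907e-07]  ψ = [4, 1, 4, 4, 4]  (obs o_4=2)
backtrack: best end state = 2; path = [1, 1, 1, 4, 2]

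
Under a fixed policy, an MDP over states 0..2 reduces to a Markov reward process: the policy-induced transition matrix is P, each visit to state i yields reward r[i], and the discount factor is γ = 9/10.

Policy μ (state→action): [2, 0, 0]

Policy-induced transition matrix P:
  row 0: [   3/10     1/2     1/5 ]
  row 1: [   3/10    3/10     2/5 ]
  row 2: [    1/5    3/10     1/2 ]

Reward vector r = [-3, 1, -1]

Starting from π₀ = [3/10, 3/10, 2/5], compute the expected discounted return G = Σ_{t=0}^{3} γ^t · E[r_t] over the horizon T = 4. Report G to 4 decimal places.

t=0: π = [0.3000, 0.3000, 0.4000], E[r] = -1.0000, γ^t·E[r] = -1.000000, running G = -1.000000
t=1: π = [0.2600, 0.3600, 0.3800], E[r] = -0.8000, γ^t·E[r] = -0.720000, running G = -1.720000
t=2: π = [0.2620, 0.3520, 0.3860], E[r] = -0.8200, γ^t·E[r] = -0.664200, running G = -2.384200
t=3: π = [0.2614, 0.3524, 0.3862], E[r] = -0.8180, γ^t·E[r] = -0.596322, running G = -2.980522

G = -2.9805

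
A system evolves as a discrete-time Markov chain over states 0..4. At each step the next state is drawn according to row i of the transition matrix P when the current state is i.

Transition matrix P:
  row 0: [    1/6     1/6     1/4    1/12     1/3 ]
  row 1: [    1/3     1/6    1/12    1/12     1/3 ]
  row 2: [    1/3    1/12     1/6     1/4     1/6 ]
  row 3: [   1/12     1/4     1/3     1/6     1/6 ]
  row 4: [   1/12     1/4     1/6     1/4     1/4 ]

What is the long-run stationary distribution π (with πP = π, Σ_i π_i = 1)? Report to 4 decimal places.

π = [0.1950, 0.1856, 0.1962, 0.1722, 0.2510]

Balance equations π_j = Σ_i π_i·P[i][j]:
  π_0 = 1/6·π_0 + 1/3·π_1 + 1/3·π_2 + 1/12·π_3 + 1/12·π_4
  π_1 = 1/6·π_0 + 1/6·π_1 + 1/12·π_2 + 1/4·π_3 + 1/4·π_4
  π_2 = 1/4·π_0 + 1/12·π_1 + 1/6·π_2 + 1/3·π_3 + 1/6·π_4
  π_3 = 1/12·π_0 + 1/12·π_1 + 1/4·π_2 + 1/6·π_3 + 1/4·π_4
  normalize: π_0 + π_1 + π_2 + π_3 + π_4 = 1
Solving the linear system gives exactly π = [4301/22054, 4093/22054, 2163/11027, 1899/11027, 2768/11027].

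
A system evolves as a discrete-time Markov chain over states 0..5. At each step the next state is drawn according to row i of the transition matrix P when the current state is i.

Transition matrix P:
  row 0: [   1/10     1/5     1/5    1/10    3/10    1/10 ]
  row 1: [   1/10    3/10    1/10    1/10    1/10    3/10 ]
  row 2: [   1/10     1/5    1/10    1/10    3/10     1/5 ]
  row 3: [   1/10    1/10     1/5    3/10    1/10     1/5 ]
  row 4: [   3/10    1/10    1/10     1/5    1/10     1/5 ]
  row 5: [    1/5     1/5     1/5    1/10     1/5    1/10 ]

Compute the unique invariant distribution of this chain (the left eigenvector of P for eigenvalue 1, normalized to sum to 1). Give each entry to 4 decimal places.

Balance equations π_j = Σ_i π_i·P[i][j]:
  π_0 = 1/10·π_0 + 1/10·π_1 + 1/10·π_2 + 1/10·π_3 + 3/10·π_4 + 1/5·π_5
  π_1 = 1/5·π_0 + 3/10·π_1 + 1/5·π_2 + 1/10·π_3 + 1/10·π_4 + 1/5·π_5
  π_2 = 1/5·π_0 + 1/10·π_1 + 1/10·π_2 + 1/5·π_3 + 1/10·π_4 + 1/5·π_5
  π_3 = 1/10·π_0 + 1/10·π_1 + 1/10·π_2 + 3/10·π_3 + 1/5·π_4 + 1/10·π_5
  π_4 = 3/10·π_0 + 1/10·π_1 + 3/10·π_2 + 1/10·π_3 + 1/10·π_4 + 1/5·π_5
  normalize: π_0 + π_1 + π_2 + π_3 + π_4 + π_5 = 1
Solving the linear system gives exactly π = [164/1063, 593/3189, 158/1063, 470/3189, 571/3189, 589/3189].

π = [0.1543, 0.1860, 0.1486, 0.1474, 0.1791, 0.1847]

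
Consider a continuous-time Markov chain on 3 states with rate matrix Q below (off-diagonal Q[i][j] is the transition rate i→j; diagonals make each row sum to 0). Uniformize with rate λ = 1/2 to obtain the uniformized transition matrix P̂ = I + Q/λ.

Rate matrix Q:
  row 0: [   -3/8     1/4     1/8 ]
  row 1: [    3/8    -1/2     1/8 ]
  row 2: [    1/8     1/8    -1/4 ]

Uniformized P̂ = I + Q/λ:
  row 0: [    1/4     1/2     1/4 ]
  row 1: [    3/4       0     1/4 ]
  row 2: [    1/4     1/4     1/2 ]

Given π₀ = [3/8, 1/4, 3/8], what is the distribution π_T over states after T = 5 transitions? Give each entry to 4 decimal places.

π = [0.3884, 0.2782, 0.3334]

t=0: π = [0.3750, 0.2500, 0.3750]
t=1: π = [0.3750, 0.2813, 0.3438]
t=2: π = [0.3906, 0.2734, 0.3359]
t=3: π = [0.3867, 0.2793, 0.3340]
t=4: π = [0.3896, 0.2769, 0.3335]
t=5: π = [0.3884, 0.2782, 0.3334]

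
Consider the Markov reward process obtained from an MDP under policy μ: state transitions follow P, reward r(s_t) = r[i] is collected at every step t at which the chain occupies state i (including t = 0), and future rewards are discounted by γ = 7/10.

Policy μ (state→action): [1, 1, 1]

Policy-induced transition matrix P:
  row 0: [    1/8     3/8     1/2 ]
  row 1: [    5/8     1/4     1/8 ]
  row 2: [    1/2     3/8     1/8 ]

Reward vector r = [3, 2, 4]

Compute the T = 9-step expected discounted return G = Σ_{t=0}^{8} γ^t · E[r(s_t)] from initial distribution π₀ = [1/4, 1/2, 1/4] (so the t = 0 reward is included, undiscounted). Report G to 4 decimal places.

t=0: π = [0.2500, 0.5000, 0.2500], E[r] = 2.7500, γ^t·E[r] = 2.750000, running G = 2.750000
t=1: π = [0.4688, 0.3125, 0.2188], E[r] = 2.9063, γ^t·E[r] = 2.034375, running G = 4.784375
t=2: π = [0.3633, 0.3359, 0.3008], E[r] = 2.9648, γ^t·E[r] = 1.452773, running G = 6.237148
t=3: π = [0.4058, 0.3330, 0.2612], E[r] = 2.9282, γ^t·E[r] = 1.004380, running G = 7.241529
t=4: π = [0.3895, 0.3334, 0.2772], E[r] = 2.9438, γ^t·E[r] = 0.706803, running G = 7.948332
t=5: π = [0.3956, 0.3333, 0.2710], E[r] = 2.9377, γ^t·E[r] = 0.493743, running G = 8.442075
t=6: π = [0.3933, 0.3333, 0.2734], E[r] = 2.9400, γ^t·E[r] = 0.345891, running G = 8.787966
t=7: π = [0.3942, 0.3333, 0.2725], E[r] = 2.9392, γ^t·E[r] = 0.242052, running G = 9.030018
t=8: π = [0.3939, 0.3333, 0.2728], E[r] = 2.9395, γ^t·E[r] = 0.169455, running G = 9.199473

G = 9.1995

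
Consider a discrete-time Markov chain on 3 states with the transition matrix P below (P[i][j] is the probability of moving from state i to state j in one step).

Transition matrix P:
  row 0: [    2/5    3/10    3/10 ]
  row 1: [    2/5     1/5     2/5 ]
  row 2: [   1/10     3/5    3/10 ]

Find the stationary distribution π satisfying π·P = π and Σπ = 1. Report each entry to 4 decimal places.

π = [0.2991, 0.3645, 0.3364]

Balance equations π_j = Σ_i π_i·P[i][j]:
  π_0 = 2/5·π_0 + 2/5·π_1 + 1/10·π_2
  π_1 = 3/10·π_0 + 1/5·π_1 + 3/5·π_2
  normalize: π_0 + π_1 + π_2 = 1
Solving the linear system gives exactly π = [32/107, 39/107, 36/107].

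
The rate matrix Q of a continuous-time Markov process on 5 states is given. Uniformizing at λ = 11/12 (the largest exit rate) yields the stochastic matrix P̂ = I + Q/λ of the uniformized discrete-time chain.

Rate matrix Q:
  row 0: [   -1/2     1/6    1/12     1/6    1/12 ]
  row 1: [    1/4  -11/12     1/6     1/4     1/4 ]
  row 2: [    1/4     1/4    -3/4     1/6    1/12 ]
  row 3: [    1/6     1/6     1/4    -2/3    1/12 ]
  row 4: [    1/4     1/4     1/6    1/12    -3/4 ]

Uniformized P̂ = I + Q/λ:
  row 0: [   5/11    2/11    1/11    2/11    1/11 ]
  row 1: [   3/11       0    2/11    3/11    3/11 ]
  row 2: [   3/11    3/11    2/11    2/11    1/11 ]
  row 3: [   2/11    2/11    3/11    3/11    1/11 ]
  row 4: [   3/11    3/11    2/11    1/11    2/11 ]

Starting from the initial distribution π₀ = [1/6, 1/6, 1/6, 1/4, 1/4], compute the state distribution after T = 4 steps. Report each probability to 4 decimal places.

t=0: π = [0.1667, 0.1667, 0.1667, 0.2500, 0.2500]
t=1: π = [0.2803, 0.1894, 0.1894, 0.1970, 0.1439]
t=2: π = [0.3058, 0.1777, 0.1742, 0.2039, 0.1384]
t=3: π = [0.3098, 0.1779, 0.1726, 0.2039, 0.1358]
t=4: π = [0.3105, 0.1775, 0.1722, 0.2042, 0.1356]

π = [0.3105, 0.1775, 0.1722, 0.2042, 0.1356]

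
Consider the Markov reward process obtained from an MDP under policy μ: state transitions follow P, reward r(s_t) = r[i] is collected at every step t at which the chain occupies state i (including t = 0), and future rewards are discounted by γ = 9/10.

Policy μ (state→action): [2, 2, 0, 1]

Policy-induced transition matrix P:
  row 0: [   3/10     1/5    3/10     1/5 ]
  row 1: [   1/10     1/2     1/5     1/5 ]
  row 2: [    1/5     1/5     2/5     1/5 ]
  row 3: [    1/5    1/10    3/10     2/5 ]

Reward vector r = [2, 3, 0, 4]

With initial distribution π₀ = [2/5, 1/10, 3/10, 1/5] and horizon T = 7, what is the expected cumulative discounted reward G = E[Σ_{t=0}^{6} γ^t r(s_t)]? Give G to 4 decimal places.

G = 10.8118

t=0: π = [0.4000, 0.1000, 0.3000, 0.2000], E[r] = 1.9000, γ^t·E[r] = 1.900000, running G = 1.900000
t=1: π = [0.2300, 0.2100, 0.3200, 0.2400], E[r] = 2.0500, γ^t·E[r] = 1.845000, running G = 3.745000
t=2: π = [0.2020, 0.2390, 0.3110, 0.2480], E[r] = 2.1130, γ^t·E[r] = 1.711530, running G = 5.456530
t=3: π = [0.1963, 0.2469, 0.3072, 0.2496], E[r] = 2.1317, γ^t·E[r] = 1.554009, running G = 7.010539
t=4: π = [0.1949, 0.2491, 0.3060, 0.2499], E[r] = 2.1369, γ^t·E[r] = 1.402014, running G = 8.412553
t=5: π = [0.1946, 0.2497, 0.3057, 0.2500], E[r] = 2.1383, γ^t·E[r] = 1.262660, running G = 9.675212
t=6: π = [0.1945, 0.2499, 0.3056, 0.2500], E[r] = 2.1387, γ^t·E[r] = 1.136607, running G = 10.811820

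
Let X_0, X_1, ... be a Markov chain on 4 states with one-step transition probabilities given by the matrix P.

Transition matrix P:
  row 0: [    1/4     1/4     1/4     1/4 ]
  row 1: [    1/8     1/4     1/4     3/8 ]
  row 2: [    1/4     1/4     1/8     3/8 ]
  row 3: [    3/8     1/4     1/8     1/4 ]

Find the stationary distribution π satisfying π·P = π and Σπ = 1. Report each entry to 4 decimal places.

π = [0.2568, 0.2500, 0.1884, 0.3048]

Balance equations π_j = Σ_i π_i·P[i][j]:
  π_0 = 1/4·π_0 + 1/8·π_1 + 1/4·π_2 + 3/8·π_3
  π_1 = 1/4·π_0 + 1/4·π_1 + 1/4·π_2 + 1/4·π_3
  π_2 = 1/4·π_0 + 1/4·π_1 + 1/8·π_2 + 1/8·π_3
  normalize: π_0 + π_1 + π_2 + π_3 = 1
Solving the linear system gives exactly π = [75/292, 1/4, 55/292, 89/292].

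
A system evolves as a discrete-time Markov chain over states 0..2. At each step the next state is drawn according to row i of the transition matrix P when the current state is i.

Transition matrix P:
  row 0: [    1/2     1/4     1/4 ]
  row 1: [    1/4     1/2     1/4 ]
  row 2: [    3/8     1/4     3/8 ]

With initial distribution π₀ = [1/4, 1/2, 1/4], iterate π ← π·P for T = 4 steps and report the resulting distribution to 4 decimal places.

t=0: π = [0.2500, 0.5000, 0.2500]
t=1: π = [0.3438, 0.3750, 0.2813]
t=2: π = [0.3711, 0.3438, 0.2852]
t=3: π = [0.3784, 0.3359, 0.2856]
t=4: π = [0.3803, 0.3340, 0.2857]

π = [0.3803, 0.3340, 0.2857]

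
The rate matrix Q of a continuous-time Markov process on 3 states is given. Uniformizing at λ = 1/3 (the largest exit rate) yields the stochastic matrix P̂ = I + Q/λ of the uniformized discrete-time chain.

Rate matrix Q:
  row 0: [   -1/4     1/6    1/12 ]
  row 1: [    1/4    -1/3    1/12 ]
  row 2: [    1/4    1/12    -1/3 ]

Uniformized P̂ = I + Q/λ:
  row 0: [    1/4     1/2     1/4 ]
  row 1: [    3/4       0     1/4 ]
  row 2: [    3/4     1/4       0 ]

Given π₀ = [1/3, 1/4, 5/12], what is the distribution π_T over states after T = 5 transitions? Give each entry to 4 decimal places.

π = [0.5052, 0.2950, 0.1998]

t=0: π = [0.3333, 0.2500, 0.4167]
t=1: π = [0.5833, 0.2708, 0.1458]
t=2: π = [0.4583, 0.3281, 0.2135]
t=3: π = [0.5208, 0.2826, 0.1966]
t=4: π = [0.4896, 0.3096, 0.2008]
t=5: π = [0.5052, 0.2950, 0.1998]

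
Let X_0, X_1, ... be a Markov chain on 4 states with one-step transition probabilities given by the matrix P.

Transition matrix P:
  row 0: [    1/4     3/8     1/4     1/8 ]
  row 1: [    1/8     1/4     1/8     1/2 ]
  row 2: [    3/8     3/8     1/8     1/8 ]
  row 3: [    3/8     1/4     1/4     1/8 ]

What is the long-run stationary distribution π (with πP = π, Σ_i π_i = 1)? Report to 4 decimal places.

Balance equations π_j = Σ_i π_i·P[i][j]:
  π_0 = 1/4·π_0 + 1/8·π_1 + 3/8·π_2 + 3/8·π_3
  π_1 = 3/8·π_0 + 1/4·π_1 + 3/8·π_2 + 1/4·π_3
  π_2 = 1/4·π_0 + 1/8·π_1 + 1/8·π_2 + 1/4·π_3
  normalize: π_0 + π_1 + π_2 + π_3 = 1
Solving the linear system gives exactly π = [179/675, 23/75, 127/675, 6/25].

π = [0.2652, 0.3067, 0.1881, 0.2400]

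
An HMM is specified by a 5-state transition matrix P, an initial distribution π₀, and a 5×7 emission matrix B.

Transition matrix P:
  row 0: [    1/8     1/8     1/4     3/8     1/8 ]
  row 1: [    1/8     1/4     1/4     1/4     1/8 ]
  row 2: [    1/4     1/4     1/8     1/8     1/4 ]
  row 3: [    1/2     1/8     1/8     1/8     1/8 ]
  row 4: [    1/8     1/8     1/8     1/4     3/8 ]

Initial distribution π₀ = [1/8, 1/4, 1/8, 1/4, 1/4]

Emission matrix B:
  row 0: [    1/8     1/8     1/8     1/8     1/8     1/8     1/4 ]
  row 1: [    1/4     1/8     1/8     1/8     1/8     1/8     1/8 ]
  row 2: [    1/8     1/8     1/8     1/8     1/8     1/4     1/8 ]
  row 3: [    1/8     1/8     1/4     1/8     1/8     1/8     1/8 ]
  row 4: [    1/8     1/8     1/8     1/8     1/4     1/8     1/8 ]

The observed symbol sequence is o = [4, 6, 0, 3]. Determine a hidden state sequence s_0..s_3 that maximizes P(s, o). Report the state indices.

t=0: δ = [1.562e-02, 3.125e-02, 1.562e-02, 3.125e-02, 6.250e-02]  (obs o_0=4)
t=1: δ = [3.906e-03, 9.766e-04, 9.766e-04, 1.953e-03, 2.930e-03]  ψ = [3, 1, 1, 4, 4]  (obs o_1=6)
t=2: δ = [1.221e-04, 1.221e-04, 1.221e-04, 1.831e-04, 1.373e-04]  ψ = [3, 0, 0, 0, 4]  (obs o_2=0)
t=3: δ = [1.144e-05, 3.815e-06, 3.815e-06, 5.722e-06, 6.437e-06]  ψ = [3, 1, 0, 0, 4]  (obs o_3=3)
backtrack: best end state = 0; path = [3, 0, 3, 0]

path = [3, 0, 3, 0]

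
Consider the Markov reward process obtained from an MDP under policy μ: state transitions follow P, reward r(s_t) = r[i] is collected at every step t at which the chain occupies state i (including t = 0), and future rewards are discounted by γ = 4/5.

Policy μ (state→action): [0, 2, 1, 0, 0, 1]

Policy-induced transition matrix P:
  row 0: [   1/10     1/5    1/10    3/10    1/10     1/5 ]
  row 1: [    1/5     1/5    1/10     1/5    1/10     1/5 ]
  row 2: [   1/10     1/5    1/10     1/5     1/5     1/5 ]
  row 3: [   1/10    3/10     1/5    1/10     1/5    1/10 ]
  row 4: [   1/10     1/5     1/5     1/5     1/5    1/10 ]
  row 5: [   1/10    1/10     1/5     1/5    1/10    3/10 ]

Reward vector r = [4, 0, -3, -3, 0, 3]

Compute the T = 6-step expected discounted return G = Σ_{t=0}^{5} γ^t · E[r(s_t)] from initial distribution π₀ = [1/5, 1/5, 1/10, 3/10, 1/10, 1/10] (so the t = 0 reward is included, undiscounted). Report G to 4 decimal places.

t=0: π = [0.2000, 0.2000, 0.1000, 0.3000, 0.1000, 0.1000], E[r] = -0.1000, γ^t·E[r] = -0.100000, running G = -0.100000
t=1: π = [0.1200, 0.2200, 0.1500, 0.1900, 0.1500, 0.1700], E[r] = -0.0300, γ^t·E[r] = -0.024000, running G = -0.124000
t=2: π = [0.1220, 0.2020, 0.1510, 0.1930, 0.1490, 0.1830], E[r] = 0.0050, γ^t·E[r] = 0.003200, running G = -0.120800
t=3: π = [0.1202, 0.2010, 0.1525, 0.1929, 0.1493, 0.1841], E[r] = -0.0031, γ^t·E[r] = -0.001587, running G = -0.122387
t=4: π = [0.1201, 0.2009, 0.1526, 0.1927, 0.1495, 0.1842], E[r] = -0.0031, γ^t·E[r] = -0.001274, running G = -0.123661
t=5: π = [0.1201, 0.2009, 0.1526, 0.1927, 0.1495, 0.1842], E[r] = -0.0032, γ^t·E[r] = -0.001042, running G = -0.124703

G = -0.1247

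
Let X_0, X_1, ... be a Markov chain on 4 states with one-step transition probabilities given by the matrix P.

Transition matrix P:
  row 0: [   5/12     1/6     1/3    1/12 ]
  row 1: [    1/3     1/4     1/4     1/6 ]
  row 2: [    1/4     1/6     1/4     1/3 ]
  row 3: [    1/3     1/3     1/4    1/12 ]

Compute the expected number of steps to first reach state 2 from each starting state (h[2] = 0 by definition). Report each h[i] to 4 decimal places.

h = [3.2432, 3.5676, 0.0000, 3.5676]

First-step conditioning: h[2] = 0; for i ≠ 2, h[i] = 1 + Σ_k P[i][k]·h[k].
  h[0] = 1 + 5/12·h[0] + 1/6·h[1] + 1/12·h[3]
  h[1] = 1 + 1/3·h[0] + 1/4·h[1] + 1/6·h[3]
  h[3] = 1 + 1/3·h[0] + 1/3·h[1] + 1/12·h[3]
Solving the 3×3 linear system over states ≠ 2 gives exactly h = [120/37, 132/37, 0, 132/37] (h[2] = 0 is the target).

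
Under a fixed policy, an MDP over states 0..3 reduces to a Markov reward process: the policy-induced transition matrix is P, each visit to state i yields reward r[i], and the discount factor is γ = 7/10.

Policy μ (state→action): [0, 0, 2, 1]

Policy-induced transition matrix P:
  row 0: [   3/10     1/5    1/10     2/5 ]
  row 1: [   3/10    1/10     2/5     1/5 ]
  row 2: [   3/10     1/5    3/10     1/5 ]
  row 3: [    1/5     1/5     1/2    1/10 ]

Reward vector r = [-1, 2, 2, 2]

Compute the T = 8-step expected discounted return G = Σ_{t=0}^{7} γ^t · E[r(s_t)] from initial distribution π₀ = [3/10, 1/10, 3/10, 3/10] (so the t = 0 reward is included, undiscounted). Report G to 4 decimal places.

G = 3.6182

t=0: π = [0.3000, 0.1000, 0.3000, 0.3000], E[r] = 1.1000, γ^t·E[r] = 1.100000, running G = 1.100000
t=1: π = [0.2700, 0.1900, 0.3100, 0.2300], E[r] = 1.1900, γ^t·E[r] = 0.833000, running G = 1.933000
t=2: π = [0.2770, 0.1810, 0.3110, 0.2310], E[r] = 1.1690, γ^t·E[r] = 0.572810, running G = 2.505810
t=3: π = [0.2769, 0.1819, 0.3089, 0.2323], E[r] = 1.1693, γ^t·E[r] = 0.401070, running G = 2.906880
t=4: π = [0.2768, 0.1818, 0.3093, 0.2322], E[r] = 1.1697, γ^t·E[r] = 0.280843, running G = 3.187722
t=5: π = [0.2768, 0.1818, 0.3093, 0.2321], E[r] = 1.1696, γ^t·E[r] = 0.196582, running G = 3.384305
t=6: π = [0.2768, 0.1818, 0.3093, 0.2321], E[r] = 1.1696, γ^t·E[r] = 0.137607, running G = 3.521912
t=7: π = [0.2768, 0.1818, 0.3093, 0.2321], E[r] = 1.1696, γ^t·E[r] = 0.096325, running G = 3.618237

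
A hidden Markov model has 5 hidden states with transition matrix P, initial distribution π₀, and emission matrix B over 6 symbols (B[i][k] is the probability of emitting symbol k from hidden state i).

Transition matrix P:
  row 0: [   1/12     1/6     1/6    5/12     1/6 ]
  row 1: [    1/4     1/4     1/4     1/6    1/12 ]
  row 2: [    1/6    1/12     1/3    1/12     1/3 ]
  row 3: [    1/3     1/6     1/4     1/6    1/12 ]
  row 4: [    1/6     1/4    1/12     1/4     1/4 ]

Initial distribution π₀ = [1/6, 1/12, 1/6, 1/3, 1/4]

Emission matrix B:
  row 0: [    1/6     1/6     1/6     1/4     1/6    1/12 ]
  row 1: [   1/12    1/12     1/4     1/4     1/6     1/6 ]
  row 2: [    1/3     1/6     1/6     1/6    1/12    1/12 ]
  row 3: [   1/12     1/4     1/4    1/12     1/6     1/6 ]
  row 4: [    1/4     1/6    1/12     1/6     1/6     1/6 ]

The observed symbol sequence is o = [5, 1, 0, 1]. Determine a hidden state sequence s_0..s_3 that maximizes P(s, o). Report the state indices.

path = [4, 3, 0, 3]

t=0: δ = [1.389e-02, 1.389e-02, 1.389e-02, 5.556e-02, 4.167e-02]  (obs o_0=5)
t=1: δ = [3.086e-03, 8.681e-04, 2.315e-03, 2.604e-03, 1.736e-03]  ψ = [3, 4, 3, 4, 4]  (obs o_1=1)
t=2: δ = [1.447e-04, 4.287e-05, 2.572e-04, 1.072e-04, 1.929e-04]  ψ = [3, 0, 2, 0, 2]  (obs o_2=0)
t=3: δ = [7.144e-06, 4.019e-06, 1.429e-05, 1.507e-05, 1.429e-05]  ψ = [2, 4, 2, 0, 2]  (obs o_3=1)
backtrack: best end state = 3; path = [4, 3, 0, 3]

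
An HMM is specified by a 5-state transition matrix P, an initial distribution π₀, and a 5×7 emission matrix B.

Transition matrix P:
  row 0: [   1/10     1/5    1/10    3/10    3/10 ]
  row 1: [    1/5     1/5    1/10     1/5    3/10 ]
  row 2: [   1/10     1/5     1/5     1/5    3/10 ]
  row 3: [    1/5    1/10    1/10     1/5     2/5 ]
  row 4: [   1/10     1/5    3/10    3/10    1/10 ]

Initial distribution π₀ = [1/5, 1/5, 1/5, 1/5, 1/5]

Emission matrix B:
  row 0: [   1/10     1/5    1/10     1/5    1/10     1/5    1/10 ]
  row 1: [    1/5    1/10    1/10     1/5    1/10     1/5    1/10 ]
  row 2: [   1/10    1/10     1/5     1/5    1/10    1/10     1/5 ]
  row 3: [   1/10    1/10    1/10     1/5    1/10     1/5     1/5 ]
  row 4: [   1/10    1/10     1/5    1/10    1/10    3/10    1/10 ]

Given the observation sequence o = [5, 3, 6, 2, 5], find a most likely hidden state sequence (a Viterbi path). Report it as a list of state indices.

path = [4, 3, 4, 2, 4]

t=0: δ = [4.000e-02, 4.000e-02, 2.000e-02, 4.000e-02, 6.000e-02]  (obs o_0=5)
t=1: δ = [1.600e-03, 2.400e-03, 3.600e-03, 3.600e-03, 1.600e-03]  ψ = [1, 4, 4, 4, 3]  (obs o_1=3)
t=2: δ = [7.200e-05, 7.200e-05, 1.440e-04, 1.440e-04, 1.440e-04]  ψ = [3, 2, 2, 2, 3]  (obs o_2=6)
t=3: δ = [2.880e-06, 2.880e-06, 8.640e-06, 4.320e-06, 1.152e-05]  ψ = [3, 2, 4, 4, 3]  (obs o_3=2)
t=4: δ = [2.304e-07, 4.608e-07, 3.456e-07, 6.912e-07, 7.776e-07]  ψ = [4, 4, 4, 4, 2]  (obs o_4=5)
backtrack: best end state = 4; path = [4, 3, 4, 2, 4]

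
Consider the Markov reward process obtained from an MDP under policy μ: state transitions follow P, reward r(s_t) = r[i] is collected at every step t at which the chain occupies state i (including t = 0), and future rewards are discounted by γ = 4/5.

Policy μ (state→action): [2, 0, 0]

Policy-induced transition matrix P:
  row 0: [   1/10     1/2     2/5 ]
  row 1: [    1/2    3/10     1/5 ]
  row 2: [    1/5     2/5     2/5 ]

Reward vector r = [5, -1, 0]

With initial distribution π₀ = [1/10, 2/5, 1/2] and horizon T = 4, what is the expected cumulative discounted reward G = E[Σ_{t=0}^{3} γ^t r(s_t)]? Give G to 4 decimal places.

t=0: π = [0.1000, 0.4000, 0.5000], E[r] = 0.1000, γ^t·E[r] = 0.100000, running G = 0.100000
t=1: π = [0.3100, 0.3700, 0.3200], E[r] = 1.1800, γ^t·E[r] = 0.944000, running G = 1.044000
t=2: π = [0.2800, 0.3940, 0.3260], E[r] = 1.0060, γ^t·E[r] = 0.643840, running G = 1.687840
t=3: π = [0.2902, 0.3886, 0.3212], E[r] = 1.0624, γ^t·E[r] = 0.543949, running G = 2.231789

G = 2.2318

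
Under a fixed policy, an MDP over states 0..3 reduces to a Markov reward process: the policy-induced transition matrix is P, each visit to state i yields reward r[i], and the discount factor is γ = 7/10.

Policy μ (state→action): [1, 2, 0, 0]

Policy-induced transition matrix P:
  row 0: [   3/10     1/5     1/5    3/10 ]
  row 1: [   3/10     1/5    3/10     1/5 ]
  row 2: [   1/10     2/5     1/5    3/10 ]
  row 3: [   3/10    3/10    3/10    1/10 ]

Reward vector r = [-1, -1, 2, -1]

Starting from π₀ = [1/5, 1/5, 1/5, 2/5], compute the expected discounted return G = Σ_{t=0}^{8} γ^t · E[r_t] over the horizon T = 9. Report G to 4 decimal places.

G = -0.9313

t=0: π = [0.2000, 0.2000, 0.2000, 0.4000], E[r] = -0.4000, γ^t·E[r] = -0.400000, running G = -0.400000
t=1: π = [0.2600, 0.2800, 0.2600, 0.2000], E[r] = -0.2200, γ^t·E[r] = -0.154000, running G = -0.554000
t=2: π = [0.2480, 0.2720, 0.2480, 0.2320], E[r] = -0.2560, γ^t·E[r] = -0.125440, running G = -0.679440
t=3: π = [0.2504, 0.2728, 0.2504, 0.2264], E[r] = -0.2488, γ^t·E[r] = -0.085338, running G = -0.764778
t=4: π = [0.2499, 0.2727, 0.2499, 0.2274], E[r] = -0.2502, γ^t·E[r] = -0.060083, running G = -0.824861
t=5: π = [0.2500, 0.2727, 0.2500, 0.2272], E[r] = -0.2500, γ^t·E[r] = -0.042009, running G = -0.866870
t=6: π = [0.2500, 0.2727, 0.2500, 0.2273], E[r] = -0.2500, γ^t·E[r] = -0.029413, running G = -0.896284
t=7: π = [0.2500, 0.2727, 0.2500, 0.2273], E[r] = -0.2500, γ^t·E[r] = -0.020588, running G = -0.916872
t=8: π = [0.2500, 0.2727, 0.2500, 0.2273], E[r] = -0.2500, γ^t·E[r] = -0.014412, running G = -0.931284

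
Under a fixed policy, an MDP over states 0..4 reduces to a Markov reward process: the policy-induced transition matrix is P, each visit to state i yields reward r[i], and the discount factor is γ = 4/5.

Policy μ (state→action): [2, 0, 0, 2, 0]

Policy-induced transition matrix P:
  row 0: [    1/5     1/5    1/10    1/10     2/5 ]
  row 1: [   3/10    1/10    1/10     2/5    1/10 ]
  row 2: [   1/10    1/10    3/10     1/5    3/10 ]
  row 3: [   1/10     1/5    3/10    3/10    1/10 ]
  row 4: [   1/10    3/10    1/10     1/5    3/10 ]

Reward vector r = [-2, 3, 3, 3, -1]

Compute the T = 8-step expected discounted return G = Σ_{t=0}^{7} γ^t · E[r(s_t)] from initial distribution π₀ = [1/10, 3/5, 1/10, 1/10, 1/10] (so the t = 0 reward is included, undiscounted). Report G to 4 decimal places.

t=0: π = [0.1000, 0.6000, 0.1000, 0.1000, 0.1000], E[r] = 2.1000, γ^t·E[r] = 2.100000, running G = 2.100000
t=1: π = [0.2300, 0.1400, 0.1400, 0.3200, 0.1700], E[r] = 1.1700, γ^t·E[r] = 0.936000, running G = 3.036000
t=2: π = [0.1510, 0.1890, 0.1920, 0.2370, 0.2310], E[r] = 1.3210, γ^t·E[r] = 0.845440, running G = 3.881440
t=3: π = [0.1529, 0.1850, 0.1858, 0.2464, 0.2299], E[r] = 1.3159, γ^t·E[r] = 0.673741, running G = 4.555181
t=4: π = [0.1523, 0.1859, 0.1864, 0.2464, 0.2290], E[r] = 1.3225, γ^t·E[r] = 0.541700, running G = 5.096881
t=5: π = [0.1524, 0.1857, 0.1866, 0.2466, 0.2288], E[r] = 1.3228, γ^t·E[r] = 0.433467, running G = 5.530348
t=6: π = [0.1524, 0.1857, 0.1866, 0.2466, 0.2288], E[r] = 1.3230, γ^t·E[r] = 0.346808, running G = 5.877156
t=7: π = [0.1524, 0.1857, 0.1866, 0.2465, 0.2288], E[r] = 1.3230, γ^t·E[r] = 0.277448, running G = 6.154604

G = 6.1546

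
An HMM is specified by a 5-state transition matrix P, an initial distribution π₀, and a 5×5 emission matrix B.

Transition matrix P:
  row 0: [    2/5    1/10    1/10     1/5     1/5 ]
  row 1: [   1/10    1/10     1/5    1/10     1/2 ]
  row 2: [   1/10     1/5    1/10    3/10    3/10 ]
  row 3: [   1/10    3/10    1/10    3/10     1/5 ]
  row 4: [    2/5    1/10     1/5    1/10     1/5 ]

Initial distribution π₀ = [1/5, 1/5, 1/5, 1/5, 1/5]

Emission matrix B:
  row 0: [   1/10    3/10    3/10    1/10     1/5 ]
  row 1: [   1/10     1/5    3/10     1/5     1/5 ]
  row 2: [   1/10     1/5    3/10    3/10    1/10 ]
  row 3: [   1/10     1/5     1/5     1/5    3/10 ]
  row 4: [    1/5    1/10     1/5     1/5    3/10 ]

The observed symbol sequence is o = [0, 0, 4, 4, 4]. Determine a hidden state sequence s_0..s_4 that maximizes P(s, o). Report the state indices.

t=0: δ = [2.000e-02, 2.000e-02, 2.000e-02, 2.000e-02, 4.000e-02]  (obs o_0=0)
t=1: δ = [1.600e-03, 6.000e-04, 8.000e-04, 6.000e-04, 2.000e-03]  ψ = [4, 3, 4, 2, 1]  (obs o_1=0)
t=2: δ = [1.600e-04, 4.000e-05, 4.000e-05, 9.600e-05, 1.200e-04]  ψ = [4, 4, 4, 0, 4]  (obs o_2=4)
t=3: δ = [1.280e-05, 5.760e-06, 2.400e-06, 9.600e-06, 9.600e-06]  ψ = [0, 3, 4, 0, 0]  (obs o_3=4)
t=4: δ = [1.024e-06, 5.760e-07, 1.920e-07, 8.640e-07, 8.640e-07]  ψ = [0, 3, 4, 3, 1]  (obs o_4=4)
backtrack: best end state = 0; path = [1, 4, 0, 0, 0]

path = [1, 4, 0, 0, 0]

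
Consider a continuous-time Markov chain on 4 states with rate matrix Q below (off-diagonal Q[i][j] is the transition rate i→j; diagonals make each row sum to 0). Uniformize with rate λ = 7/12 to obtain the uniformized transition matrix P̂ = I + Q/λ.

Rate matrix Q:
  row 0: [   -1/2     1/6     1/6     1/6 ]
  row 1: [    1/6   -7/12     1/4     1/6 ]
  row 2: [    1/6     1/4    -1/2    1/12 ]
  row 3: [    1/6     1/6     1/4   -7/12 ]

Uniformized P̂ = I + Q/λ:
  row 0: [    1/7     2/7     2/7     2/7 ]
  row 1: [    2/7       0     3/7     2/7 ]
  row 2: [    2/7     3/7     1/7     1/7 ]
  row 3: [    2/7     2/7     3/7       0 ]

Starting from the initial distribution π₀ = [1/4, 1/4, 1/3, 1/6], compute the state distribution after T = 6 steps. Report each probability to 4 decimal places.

π = [0.2500, 0.2561, 0.3056, 0.1883]

t=0: π = [0.2500, 0.2500, 0.3333, 0.1667]
t=1: π = [0.2500, 0.2619, 0.2976, 0.1905]
t=2: π = [0.2500, 0.2534, 0.3078, 0.1888]
t=3: π = [0.2500, 0.2573, 0.3049, 0.1878]
t=4: π = [0.2500, 0.2558, 0.3057, 0.1885]
t=5: π = [0.2500, 0.2563, 0.3055, 0.1882]
t=6: π = [0.2500, 0.2561, 0.3056, 0.1883]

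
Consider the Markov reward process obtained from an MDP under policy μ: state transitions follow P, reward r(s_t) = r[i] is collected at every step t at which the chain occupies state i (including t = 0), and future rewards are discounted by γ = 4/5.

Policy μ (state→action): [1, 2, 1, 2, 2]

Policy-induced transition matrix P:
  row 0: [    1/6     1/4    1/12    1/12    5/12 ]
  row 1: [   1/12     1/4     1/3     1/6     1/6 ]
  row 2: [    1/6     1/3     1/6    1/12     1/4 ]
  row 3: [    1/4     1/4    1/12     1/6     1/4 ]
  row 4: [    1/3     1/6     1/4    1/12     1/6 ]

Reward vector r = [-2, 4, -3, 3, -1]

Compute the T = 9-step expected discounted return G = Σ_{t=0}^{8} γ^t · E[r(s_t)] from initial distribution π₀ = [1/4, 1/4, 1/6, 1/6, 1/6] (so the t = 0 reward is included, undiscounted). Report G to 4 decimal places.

G = 0.6708

t=0: π = [0.2500, 0.2500, 0.1667, 0.1667, 0.1667], E[r] = 0.3333, γ^t·E[r] = 0.333333, running G = 0.333333
t=1: π = [0.1875, 0.2500, 0.1875, 0.1181, 0.2569], E[r] = 0.1597, γ^t·E[r] = 0.127778, running G = 0.461111
t=2: π = [0.1985, 0.2442, 0.2043, 0.1140, 0.2390], E[r] = 0.0700, γ^t·E[r] = 0.044815, running G = 0.505926
t=3: π = [0.1957, 0.2471, 0.2012, 0.1132, 0.2428], E[r] = 0.0901, γ^t·E[r] = 0.046148, running G = 0.552074
t=4: π = [0.1960, 0.2465, 0.2023, 0.1134, 0.2418], E[r] = 0.0854, γ^t·E[r] = 0.034994, running G = 0.587068
t=5: π = [0.1959, 0.2467, 0.2021, 0.1133, 0.2420], E[r] = 0.0867, γ^t·E[r] = 0.028426, running G = 0.615494
t=6: π = [0.1959, 0.2467, 0.2022, 0.1133, 0.2419], E[r] = 0.0865, γ^t·E[r] = 0.022675, running G = 0.638169
t=7: π = [0.1959, 0.2467, 0.2022, 0.1133, 0.2419], E[r] = 0.0866, γ^t·E[r] = 0.018154, running G = 0.656323
t=8: π = [0.1959, 0.2467, 0.2022, 0.1133, 0.2419], E[r] = 0.0866, γ^t·E[r] = 0.014521, running G = 0.670843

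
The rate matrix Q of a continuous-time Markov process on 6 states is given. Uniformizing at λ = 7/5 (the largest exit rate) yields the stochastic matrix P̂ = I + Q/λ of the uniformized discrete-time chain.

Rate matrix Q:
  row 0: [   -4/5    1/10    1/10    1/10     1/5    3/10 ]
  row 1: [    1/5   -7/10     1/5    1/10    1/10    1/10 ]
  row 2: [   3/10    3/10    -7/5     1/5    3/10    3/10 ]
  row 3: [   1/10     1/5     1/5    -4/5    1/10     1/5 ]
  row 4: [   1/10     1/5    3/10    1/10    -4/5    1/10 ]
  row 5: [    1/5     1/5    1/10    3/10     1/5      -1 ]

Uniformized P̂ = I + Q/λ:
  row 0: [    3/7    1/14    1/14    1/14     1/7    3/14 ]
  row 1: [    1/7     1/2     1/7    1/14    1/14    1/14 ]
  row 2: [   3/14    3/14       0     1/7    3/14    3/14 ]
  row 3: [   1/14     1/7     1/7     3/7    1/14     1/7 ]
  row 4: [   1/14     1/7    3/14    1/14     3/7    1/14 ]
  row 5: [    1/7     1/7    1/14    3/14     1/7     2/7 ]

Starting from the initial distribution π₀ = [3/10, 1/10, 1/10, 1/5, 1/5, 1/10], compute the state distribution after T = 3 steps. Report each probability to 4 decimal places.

t=0: π = [0.3000, 0.1000, 0.1000, 0.2000, 0.2000, 0.1000]
t=1: π = [0.2071, 0.1643, 0.1143, 0.1643, 0.1857, 0.1643]
t=2: π = [0.1852, 0.1949, 0.1133, 0.1617, 0.1806, 0.1643]
t=3: π = [0.1794, 0.2073, 0.1146, 0.1608, 0.1771, 0.1608]

π = [0.1794, 0.2073, 0.1146, 0.1608, 0.1771, 0.1608]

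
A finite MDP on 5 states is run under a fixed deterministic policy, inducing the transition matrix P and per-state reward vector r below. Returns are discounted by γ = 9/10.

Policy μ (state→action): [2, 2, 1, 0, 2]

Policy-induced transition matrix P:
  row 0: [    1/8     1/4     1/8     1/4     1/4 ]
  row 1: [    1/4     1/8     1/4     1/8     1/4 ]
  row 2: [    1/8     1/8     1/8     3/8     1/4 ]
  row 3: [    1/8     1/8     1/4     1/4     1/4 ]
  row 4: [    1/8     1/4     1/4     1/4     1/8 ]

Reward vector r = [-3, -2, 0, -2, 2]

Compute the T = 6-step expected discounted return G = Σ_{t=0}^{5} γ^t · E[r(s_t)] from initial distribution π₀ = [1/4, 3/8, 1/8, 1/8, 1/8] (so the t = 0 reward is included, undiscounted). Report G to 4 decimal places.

G = -4.6099

t=0: π = [0.2500, 0.3750, 0.1250, 0.1250, 0.1250], E[r] = -1.5000, γ^t·E[r] = -1.500000, running G = -1.500000
t=1: π = [0.1719, 0.1719, 0.2031, 0.2188, 0.2344], E[r] = -0.8281, γ^t·E[r] = -0.745313, running G = -2.245313
t=2: π = [0.1465, 0.1758, 0.2031, 0.2539, 0.2207], E[r] = -0.8574, γ^t·E[r] = -0.694512, running G = -2.939824
t=3: π = [0.1470, 0.1709, 0.2063, 0.2534, 0.2224], E[r] = -0.8447, γ^t·E[r] = -0.615806, running G = -3.555630
t=4: π = [0.1464, 0.1712, 0.2058, 0.2544, 0.2222], E[r] = -0.8459, γ^t·E[r] = -0.554986, running G = -4.110616
t=5: π = [0.1464, 0.1711, 0.2060, 0.2543, 0.2222], E[r] = -0.8455, γ^t·E[r] = -0.499287, running G = -4.609903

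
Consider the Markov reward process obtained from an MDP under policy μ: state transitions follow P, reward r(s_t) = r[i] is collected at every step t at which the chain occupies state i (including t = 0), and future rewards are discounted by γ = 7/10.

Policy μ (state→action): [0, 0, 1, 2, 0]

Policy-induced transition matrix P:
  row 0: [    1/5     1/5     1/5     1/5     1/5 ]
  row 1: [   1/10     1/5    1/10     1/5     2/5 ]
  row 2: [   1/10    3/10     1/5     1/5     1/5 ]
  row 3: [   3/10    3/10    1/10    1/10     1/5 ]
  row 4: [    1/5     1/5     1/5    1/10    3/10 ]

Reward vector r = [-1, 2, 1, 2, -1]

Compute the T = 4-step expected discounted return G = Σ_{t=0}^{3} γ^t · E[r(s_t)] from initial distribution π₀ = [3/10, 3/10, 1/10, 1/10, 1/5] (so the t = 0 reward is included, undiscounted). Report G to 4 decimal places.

t=0: π = [0.3000, 0.3000, 0.1000, 0.1000, 0.2000], E[r] = 0.4000, γ^t·E[r] = 0.400000, running G = 0.400000
t=1: π = [0.1700, 0.2200, 0.1600, 0.1700, 0.2800], E[r] = 0.4900, γ^t·E[r] = 0.343000, running G = 0.743000
t=2: π = [0.1790, 0.2330, 0.1610, 0.1550, 0.2720], E[r] = 0.4860, γ^t·E[r] = 0.238140, running G = 0.981140
t=3: π = [0.1761, 0.2316, 0.1612, 0.1573, 0.2738], E[r] = 0.4891, γ^t·E[r] = 0.167761, running G = 1.148901

G = 1.1489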